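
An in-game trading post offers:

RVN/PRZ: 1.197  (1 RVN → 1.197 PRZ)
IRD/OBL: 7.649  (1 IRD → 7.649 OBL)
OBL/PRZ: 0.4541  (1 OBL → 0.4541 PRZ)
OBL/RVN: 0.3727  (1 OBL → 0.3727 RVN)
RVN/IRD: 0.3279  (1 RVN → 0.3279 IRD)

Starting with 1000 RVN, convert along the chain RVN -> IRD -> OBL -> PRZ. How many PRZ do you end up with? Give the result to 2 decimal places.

1000 RVN × 0.3279 = 327.9 IRD
327.9 IRD × 7.649 = 2508.1071 OBL
2508.1071 OBL × 0.4541 = 1138.93143411 PRZ

1138.93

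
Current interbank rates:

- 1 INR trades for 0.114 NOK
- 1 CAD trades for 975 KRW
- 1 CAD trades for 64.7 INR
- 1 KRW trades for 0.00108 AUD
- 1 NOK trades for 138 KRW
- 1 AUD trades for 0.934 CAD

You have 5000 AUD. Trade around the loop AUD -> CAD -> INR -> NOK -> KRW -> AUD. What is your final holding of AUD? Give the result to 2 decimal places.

5133.68

5000 AUD × 0.934 = 4670 CAD
4670 CAD × 64.7 = 302149 INR
302149 INR × 0.114 = 34444.986 NOK
34444.986 NOK × 138 = 4753408.068 KRW
4753408.068 KRW × 0.00108 = 5133.68071344 AUD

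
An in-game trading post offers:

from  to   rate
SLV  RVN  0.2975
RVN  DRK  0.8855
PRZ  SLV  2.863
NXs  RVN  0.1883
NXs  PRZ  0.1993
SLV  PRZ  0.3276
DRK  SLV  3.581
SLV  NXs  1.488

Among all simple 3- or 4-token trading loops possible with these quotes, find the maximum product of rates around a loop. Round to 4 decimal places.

0.9434

RVN→DRK→SLV→RVN: 0.8855 × 3.581 × 0.2975 = 0.94337
RVN→DRK→SLV→NXs→RVN: 0.8855 × 3.581 × 1.488 × 0.1883 = 0.88848
PRZ→SLV→NXs→PRZ: 2.863 × 1.488 × 0.1993 = 0.84905
Maximum is RVN→DRK→SLV→RVN at 0.9434; no arbitrage — every cycle loses value.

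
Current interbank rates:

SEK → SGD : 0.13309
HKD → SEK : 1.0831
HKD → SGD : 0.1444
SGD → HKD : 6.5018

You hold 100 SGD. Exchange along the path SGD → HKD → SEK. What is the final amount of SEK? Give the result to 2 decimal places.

100 SGD × 6.5018 = 650.18 HKD
650.18 HKD × 1.0831 = 704.209958 SEK

704.21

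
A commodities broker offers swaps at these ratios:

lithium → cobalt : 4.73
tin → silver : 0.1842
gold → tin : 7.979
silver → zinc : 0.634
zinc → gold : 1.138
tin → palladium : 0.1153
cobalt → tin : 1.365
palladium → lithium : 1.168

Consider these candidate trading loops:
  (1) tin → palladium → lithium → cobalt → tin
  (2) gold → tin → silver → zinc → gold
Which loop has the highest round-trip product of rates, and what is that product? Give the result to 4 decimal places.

(1) 0.1153 × 1.168 × 4.73 × 1.365 = 0.86949
(2) 7.979 × 0.1842 × 0.634 × 1.138 = 1.06040
Highest is cycle (2) at 1.0604 (>1, arbitrage).

1.0604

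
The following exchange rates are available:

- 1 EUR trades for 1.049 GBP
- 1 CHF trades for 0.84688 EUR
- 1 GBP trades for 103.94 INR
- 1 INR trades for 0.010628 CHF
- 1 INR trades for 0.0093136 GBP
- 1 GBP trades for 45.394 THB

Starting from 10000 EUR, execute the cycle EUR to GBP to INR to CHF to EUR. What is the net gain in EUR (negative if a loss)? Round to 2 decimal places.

-186.33

10000 EUR × 1.049 = 10490 GBP
10490 GBP × 103.94 = 1090330.6 INR
1090330.6 INR × 0.010628 = 11588.0336168 CHF
11588.0336168 CHF × 0.84688 = 9813.673909395584 EUR
Net change: 9813.673909395584 − 10000 = -186.326090604416 EUR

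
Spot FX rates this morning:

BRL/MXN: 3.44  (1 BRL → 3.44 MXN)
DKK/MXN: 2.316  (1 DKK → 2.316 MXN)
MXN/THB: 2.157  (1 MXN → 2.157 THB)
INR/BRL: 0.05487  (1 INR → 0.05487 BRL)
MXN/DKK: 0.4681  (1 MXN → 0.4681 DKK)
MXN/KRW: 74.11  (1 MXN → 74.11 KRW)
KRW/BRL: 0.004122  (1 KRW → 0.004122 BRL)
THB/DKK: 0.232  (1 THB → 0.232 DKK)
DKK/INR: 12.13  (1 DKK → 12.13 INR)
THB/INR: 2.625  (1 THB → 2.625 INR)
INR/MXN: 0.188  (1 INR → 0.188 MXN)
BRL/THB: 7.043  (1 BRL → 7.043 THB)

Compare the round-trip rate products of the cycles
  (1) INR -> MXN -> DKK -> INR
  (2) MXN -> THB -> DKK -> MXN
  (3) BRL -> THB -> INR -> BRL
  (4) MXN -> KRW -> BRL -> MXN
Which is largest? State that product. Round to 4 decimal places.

1.1590

(1) 0.188 × 0.4681 × 12.13 = 1.06747
(2) 2.157 × 0.232 × 2.316 = 1.15898
(3) 7.043 × 2.625 × 0.05487 = 1.01443
(4) 74.11 × 0.004122 × 3.44 = 1.05086
Highest is cycle (2) at 1.1590 (>1, arbitrage).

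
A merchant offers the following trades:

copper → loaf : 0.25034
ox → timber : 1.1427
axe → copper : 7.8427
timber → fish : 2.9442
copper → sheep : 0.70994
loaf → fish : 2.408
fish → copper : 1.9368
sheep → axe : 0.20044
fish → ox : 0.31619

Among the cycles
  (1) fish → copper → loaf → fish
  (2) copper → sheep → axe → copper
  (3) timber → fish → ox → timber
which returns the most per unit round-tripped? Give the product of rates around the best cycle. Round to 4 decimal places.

1.1675

(1) 1.9368 × 0.25034 × 2.408 = 1.16754
(2) 0.70994 × 0.20044 × 7.8427 = 1.11602
(3) 2.9442 × 0.31619 × 1.1427 = 1.06377
Highest is cycle (1) at 1.1675 (>1, arbitrage).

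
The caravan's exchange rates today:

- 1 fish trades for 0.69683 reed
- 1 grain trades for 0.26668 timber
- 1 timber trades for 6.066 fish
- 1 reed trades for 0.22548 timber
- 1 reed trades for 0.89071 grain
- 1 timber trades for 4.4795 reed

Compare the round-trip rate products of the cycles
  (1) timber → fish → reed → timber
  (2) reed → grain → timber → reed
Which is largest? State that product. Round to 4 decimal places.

(1) 6.066 × 0.69683 × 0.22548 = 0.95310
(2) 0.89071 × 0.26668 × 4.4795 = 1.06404
Highest is cycle (2) at 1.0640 (>1, arbitrage).

1.0640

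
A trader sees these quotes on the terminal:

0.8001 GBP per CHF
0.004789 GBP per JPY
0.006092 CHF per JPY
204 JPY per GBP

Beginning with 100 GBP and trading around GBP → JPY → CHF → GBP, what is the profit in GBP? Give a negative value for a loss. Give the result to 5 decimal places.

-0.56613

100 GBP × 204 = 20400 JPY
20400 JPY × 0.006092 = 124.2768 CHF
124.2768 CHF × 0.8001 = 99.43386768 GBP
Net change: 99.43386768 − 100 = -0.56613232 GBP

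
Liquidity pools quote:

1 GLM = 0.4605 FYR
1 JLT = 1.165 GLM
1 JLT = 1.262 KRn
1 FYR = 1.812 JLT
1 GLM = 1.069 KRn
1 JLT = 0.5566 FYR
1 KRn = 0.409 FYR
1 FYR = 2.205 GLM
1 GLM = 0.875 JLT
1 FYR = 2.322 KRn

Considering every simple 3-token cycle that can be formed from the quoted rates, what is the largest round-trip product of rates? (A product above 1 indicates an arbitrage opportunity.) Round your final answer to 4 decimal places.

1.0739

FYR→GLM→JLT→FYR: 2.205 × 0.875 × 0.5566 = 1.07389
FYR→JLT→GLM→FYR: 1.812 × 1.165 × 0.4605 = 0.97211
FYR→GLM→KRn→FYR: 2.205 × 1.069 × 0.409 = 0.96407
FYR→JLT→KRn→FYR: 1.812 × 1.262 × 0.409 = 0.93528
Maximum is FYR→GLM→JLT→FYR at 1.0739; arbitrage exists.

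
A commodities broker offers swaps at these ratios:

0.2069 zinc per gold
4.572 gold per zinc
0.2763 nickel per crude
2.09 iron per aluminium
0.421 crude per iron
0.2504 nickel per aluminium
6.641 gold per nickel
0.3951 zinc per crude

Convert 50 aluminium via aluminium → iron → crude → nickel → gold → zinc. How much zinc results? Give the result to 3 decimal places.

16.702

50 aluminium × 2.09 = 104.5 iron
104.5 iron × 0.421 = 43.9945 crude
43.9945 crude × 0.2763 = 12.15568035 nickel
12.15568035 nickel × 6.641 = 80.72587320435 gold
80.72587320435 gold × 0.2069 = 16.702183165980015 zinc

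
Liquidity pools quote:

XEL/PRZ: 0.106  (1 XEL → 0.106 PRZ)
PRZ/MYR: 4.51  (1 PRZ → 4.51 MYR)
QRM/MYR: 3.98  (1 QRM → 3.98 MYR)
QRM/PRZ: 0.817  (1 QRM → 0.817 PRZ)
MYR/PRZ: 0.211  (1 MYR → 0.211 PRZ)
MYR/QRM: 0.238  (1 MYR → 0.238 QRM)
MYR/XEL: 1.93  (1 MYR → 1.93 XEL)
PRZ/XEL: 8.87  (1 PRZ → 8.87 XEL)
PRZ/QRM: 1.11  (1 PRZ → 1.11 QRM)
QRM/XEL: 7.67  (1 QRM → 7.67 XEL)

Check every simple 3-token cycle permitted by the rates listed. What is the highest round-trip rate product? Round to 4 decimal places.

0.9322

QRM→MYR→PRZ→QRM: 3.98 × 0.211 × 1.11 = 0.93216
XEL→PRZ→MYR→XEL: 0.106 × 4.51 × 1.93 = 0.92266
XEL→PRZ→QRM→XEL: 0.106 × 1.11 × 7.67 = 0.90245
QRM→PRZ→MYR→QRM: 0.817 × 4.51 × 0.238 = 0.87695
Maximum is QRM→MYR→PRZ→QRM at 0.9322; no arbitrage — every cycle loses value.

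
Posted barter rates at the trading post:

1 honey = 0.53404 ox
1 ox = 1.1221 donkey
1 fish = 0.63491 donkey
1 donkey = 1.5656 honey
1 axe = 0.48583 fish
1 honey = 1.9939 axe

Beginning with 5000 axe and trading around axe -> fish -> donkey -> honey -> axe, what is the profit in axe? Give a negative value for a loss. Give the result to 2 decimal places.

5000 axe × 0.48583 = 2429.15 fish
2429.15 fish × 0.63491 = 1542.2916265 donkey
1542.2916265 donkey × 1.5656 = 2414.6117704484 honey
2414.6117704484 honey × 1.9939 = 4814.49440909706476 axe
Net change: 4814.49440909706476 − 5000 = -185.50559090293524 axe

-185.51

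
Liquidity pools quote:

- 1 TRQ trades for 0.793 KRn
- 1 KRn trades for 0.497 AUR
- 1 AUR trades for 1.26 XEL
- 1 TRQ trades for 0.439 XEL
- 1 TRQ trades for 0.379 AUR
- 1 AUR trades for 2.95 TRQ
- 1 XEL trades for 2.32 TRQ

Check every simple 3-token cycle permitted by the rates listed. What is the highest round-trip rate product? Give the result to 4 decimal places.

KRn→AUR→TRQ→KRn: 0.497 × 2.95 × 0.793 = 1.16266
AUR→XEL→TRQ→AUR: 1.26 × 2.32 × 0.379 = 1.10789
Maximum is KRn→AUR→TRQ→KRn at 1.1627; arbitrage exists.

1.1627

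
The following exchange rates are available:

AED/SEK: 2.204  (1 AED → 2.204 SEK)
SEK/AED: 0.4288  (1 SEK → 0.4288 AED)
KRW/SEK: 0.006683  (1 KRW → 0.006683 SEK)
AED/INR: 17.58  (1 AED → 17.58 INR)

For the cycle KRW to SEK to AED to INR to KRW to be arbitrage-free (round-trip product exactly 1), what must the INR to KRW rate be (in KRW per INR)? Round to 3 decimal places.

19.850

Known legs of the cycle: 0.006683 × 0.4288 × 17.58 = 0.050378485632
For no arbitrage the full-cycle product must be 1, so the missing rate is 1 / 0.050378485632 ≈ 19.84974.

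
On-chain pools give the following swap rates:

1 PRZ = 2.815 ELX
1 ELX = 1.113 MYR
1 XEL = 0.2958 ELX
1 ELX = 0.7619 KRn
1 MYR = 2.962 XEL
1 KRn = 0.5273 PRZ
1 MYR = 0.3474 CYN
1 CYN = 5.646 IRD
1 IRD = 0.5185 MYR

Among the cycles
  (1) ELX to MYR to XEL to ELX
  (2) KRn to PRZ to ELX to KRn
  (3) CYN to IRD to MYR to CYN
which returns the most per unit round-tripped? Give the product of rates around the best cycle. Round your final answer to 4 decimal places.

1.1309

(1) 1.113 × 2.962 × 0.2958 = 0.97517
(2) 0.5273 × 2.815 × 0.7619 = 1.13093
(3) 5.646 × 0.5185 × 0.3474 = 1.01700
Highest is cycle (2) at 1.1309 (>1, arbitrage).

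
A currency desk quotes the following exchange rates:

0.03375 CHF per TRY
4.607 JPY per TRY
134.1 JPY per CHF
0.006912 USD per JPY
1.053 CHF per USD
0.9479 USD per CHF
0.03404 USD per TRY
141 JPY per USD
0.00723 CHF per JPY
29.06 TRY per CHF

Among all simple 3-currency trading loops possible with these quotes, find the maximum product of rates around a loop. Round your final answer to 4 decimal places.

USD→CHF→TRY→USD: 1.053 × 29.06 × 0.03404 = 1.04163
USD→CHF→JPY→USD: 1.053 × 134.1 × 0.006912 = 0.97602
CHF→TRY→JPY→CHF: 29.06 × 4.607 × 0.00723 = 0.96795
USD→JPY→CHF→USD: 141 × 0.00723 × 0.9479 = 0.96632
Maximum is USD→CHF→TRY→USD at 1.0416; arbitrage exists.

1.0416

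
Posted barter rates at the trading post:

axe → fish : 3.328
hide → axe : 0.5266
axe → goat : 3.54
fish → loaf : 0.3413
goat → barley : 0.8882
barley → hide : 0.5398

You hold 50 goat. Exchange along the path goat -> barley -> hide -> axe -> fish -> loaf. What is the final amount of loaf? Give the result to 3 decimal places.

14.339

50 goat × 0.8882 = 44.41 barley
44.41 barley × 0.5398 = 23.972518 hide
23.972518 hide × 0.5266 = 12.6239279788 axe
12.6239279788 axe × 3.328 = 42.0124323134464 fish
42.0124323134464 fish × 0.3413 = 14.33884314857925632 loaf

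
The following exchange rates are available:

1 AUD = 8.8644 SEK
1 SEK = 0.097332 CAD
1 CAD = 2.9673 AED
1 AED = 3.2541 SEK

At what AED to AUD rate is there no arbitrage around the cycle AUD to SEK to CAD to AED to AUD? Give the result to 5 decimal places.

Known legs of the cycle: 8.8644 × 0.097332 × 2.9673 = 2.56015611656784
For no arbitrage the full-cycle product must be 1, so the missing rate is 1 / 2.56015611656784 ≈ 0.3906012.

0.39060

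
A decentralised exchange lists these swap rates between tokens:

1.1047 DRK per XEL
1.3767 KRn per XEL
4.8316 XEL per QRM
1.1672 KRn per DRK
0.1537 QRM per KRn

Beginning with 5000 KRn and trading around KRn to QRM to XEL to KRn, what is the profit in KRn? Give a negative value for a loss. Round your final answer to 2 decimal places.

5000 KRn × 0.1537 = 768.5 QRM
768.5 QRM × 4.8316 = 3713.0846 XEL
3713.0846 XEL × 1.3767 = 5111.80356882 KRn
Net change: 5111.80356882 − 5000 = 111.80356882 KRn

111.80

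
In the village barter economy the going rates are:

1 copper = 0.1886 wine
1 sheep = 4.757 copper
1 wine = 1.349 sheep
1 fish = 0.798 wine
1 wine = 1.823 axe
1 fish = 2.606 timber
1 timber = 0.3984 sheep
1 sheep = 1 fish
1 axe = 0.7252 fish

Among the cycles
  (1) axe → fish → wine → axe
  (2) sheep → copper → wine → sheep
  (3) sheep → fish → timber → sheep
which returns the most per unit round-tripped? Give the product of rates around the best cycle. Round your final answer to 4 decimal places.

1.2103

(1) 0.7252 × 0.798 × 1.823 = 1.05499
(2) 4.757 × 0.1886 × 1.349 = 1.21028
(3) 1 × 2.606 × 0.3984 = 1.03823
Highest is cycle (2) at 1.2103 (>1, arbitrage).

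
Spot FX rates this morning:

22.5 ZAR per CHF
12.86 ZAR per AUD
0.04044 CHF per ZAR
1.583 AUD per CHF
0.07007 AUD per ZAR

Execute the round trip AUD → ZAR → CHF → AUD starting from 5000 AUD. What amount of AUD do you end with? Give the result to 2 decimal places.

4116.26

5000 AUD × 12.86 = 64300 ZAR
64300 ZAR × 0.04044 = 2600.292 CHF
2600.292 CHF × 1.583 = 4116.262236 AUD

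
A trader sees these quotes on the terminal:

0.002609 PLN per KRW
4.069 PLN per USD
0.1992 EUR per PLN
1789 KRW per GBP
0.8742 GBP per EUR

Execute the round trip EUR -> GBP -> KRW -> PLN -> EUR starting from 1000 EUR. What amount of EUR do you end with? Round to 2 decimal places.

1000 EUR × 0.8742 = 874.2 GBP
874.2 GBP × 1789 = 1563943.8 KRW
1563943.8 KRW × 0.002609 = 4080.3293742 PLN
4080.3293742 PLN × 0.1992 = 812.80161134064 EUR

812.80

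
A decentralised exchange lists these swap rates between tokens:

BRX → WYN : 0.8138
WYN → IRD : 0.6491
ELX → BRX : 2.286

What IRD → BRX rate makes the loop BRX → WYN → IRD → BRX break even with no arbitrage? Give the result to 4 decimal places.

1.8931

Known legs of the cycle: 0.8138 × 0.6491 = 0.52823758
For no arbitrage the full-cycle product must be 1, so the missing rate is 1 / 0.52823758 ≈ 1.893088.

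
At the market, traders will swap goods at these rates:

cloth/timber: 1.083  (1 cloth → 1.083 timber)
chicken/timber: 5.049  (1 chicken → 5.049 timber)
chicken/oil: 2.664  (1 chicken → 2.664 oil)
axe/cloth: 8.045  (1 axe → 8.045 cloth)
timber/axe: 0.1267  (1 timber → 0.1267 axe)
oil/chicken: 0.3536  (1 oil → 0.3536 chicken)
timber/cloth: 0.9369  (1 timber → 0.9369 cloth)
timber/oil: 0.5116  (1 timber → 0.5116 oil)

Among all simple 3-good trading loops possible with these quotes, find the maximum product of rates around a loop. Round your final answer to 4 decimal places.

axe→cloth→timber→axe: 8.045 × 1.083 × 0.1267 = 1.10390
timber→oil→chicken→timber: 0.5116 × 0.3536 × 5.049 = 0.91337
Maximum is axe→cloth→timber→axe at 1.1039; arbitrage exists.

1.1039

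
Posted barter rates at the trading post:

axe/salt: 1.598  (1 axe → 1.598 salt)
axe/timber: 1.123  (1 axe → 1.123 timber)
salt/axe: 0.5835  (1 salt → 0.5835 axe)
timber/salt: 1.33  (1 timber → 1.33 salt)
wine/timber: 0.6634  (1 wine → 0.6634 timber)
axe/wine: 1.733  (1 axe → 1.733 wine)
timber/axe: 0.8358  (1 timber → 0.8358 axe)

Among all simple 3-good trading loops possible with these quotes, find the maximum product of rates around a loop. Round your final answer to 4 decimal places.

wine→timber→axe→wine: 0.6634 × 0.8358 × 1.733 = 0.96090
salt→axe→timber→salt: 0.5835 × 1.123 × 1.33 = 0.87151
Maximum is wine→timber→axe→wine at 0.9609; no arbitrage — every cycle loses value.

0.9609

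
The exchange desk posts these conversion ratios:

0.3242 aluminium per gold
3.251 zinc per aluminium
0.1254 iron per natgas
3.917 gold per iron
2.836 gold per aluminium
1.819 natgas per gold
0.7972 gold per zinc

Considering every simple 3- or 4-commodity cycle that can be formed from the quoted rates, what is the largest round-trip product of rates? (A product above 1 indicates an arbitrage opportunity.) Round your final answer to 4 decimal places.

0.8935

gold→natgas→iron→gold: 1.819 × 0.1254 × 3.917 = 0.89348
aluminium→zinc→gold→aluminium: 3.251 × 0.7972 × 0.3242 = 0.84023
Maximum is gold→natgas→iron→gold at 0.8935; no arbitrage — every cycle loses value.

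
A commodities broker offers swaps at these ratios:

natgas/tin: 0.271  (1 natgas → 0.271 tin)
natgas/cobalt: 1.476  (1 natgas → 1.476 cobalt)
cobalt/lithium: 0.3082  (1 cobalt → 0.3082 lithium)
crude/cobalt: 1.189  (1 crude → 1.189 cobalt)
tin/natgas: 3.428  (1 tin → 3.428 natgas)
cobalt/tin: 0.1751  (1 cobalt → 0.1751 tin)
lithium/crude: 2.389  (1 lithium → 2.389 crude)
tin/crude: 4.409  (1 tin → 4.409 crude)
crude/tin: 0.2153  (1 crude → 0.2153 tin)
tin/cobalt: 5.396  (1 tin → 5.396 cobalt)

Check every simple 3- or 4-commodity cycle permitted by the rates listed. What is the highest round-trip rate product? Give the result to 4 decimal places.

0.9179

tin→crude→cobalt→tin: 4.409 × 1.189 × 0.1751 = 0.91793
tin→natgas→cobalt→tin: 3.428 × 1.476 × 0.1751 = 0.88596
cobalt→lithium→crude→cobalt: 0.3082 × 2.389 × 1.189 = 0.87545
tin→cobalt→lithium→crude→tin: 5.396 × 0.3082 × 2.389 × 0.2153 = 0.85539
Maximum is tin→crude→cobalt→tin at 0.9179; no arbitrage — every cycle loses value.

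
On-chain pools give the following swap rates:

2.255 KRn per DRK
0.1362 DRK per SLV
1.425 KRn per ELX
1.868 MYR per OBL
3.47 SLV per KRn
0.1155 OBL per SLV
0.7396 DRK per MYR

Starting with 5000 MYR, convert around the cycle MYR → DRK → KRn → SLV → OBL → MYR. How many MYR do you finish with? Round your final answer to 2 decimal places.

5000 MYR × 0.7396 = 3698 DRK
3698 DRK × 2.255 = 8338.99 KRn
8338.99 KRn × 3.47 = 28936.2953 SLV
28936.2953 SLV × 0.1155 = 3342.14210715 OBL
3342.14210715 OBL × 1.868 = 6243.1214561562 MYR

6243.12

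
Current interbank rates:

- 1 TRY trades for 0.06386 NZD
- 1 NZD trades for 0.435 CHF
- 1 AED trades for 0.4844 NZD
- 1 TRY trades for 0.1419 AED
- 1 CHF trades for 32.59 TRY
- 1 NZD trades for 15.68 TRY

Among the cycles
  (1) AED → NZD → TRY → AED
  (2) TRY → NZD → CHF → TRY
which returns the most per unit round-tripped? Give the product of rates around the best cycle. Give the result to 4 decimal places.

1.0778

(1) 0.4844 × 15.68 × 0.1419 = 1.07779
(2) 0.06386 × 0.435 × 32.59 = 0.90532
Highest is cycle (1) at 1.0778 (>1, arbitrage).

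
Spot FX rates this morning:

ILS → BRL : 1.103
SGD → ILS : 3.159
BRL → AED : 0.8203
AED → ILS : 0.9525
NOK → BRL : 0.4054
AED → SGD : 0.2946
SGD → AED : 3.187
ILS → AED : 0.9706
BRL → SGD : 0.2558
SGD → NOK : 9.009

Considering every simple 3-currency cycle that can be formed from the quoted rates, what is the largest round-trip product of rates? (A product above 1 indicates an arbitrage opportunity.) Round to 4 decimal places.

0.9342

SGD→NOK→BRL→SGD: 9.009 × 0.4054 × 0.2558 = 0.93425
SGD→ILS→AED→SGD: 3.159 × 0.9706 × 0.2946 = 0.90328
SGD→ILS→BRL→SGD: 3.159 × 1.103 × 0.2558 = 0.89130
AED→ILS→BRL→AED: 0.9525 × 1.103 × 0.8203 = 0.86181
Maximum is SGD→NOK→BRL→SGD at 0.9342; no arbitrage — every cycle loses value.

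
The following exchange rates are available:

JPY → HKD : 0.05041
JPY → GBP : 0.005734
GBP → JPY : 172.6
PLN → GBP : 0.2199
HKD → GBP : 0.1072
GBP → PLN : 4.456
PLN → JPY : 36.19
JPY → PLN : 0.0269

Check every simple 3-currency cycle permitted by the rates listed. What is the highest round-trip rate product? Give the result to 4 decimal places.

JPY→PLN→GBP→JPY: 0.0269 × 0.2199 × 172.6 = 1.02098
JPY→HKD→GBP→JPY: 0.05041 × 0.1072 × 172.6 = 0.93272
JPY→GBP→PLN→JPY: 0.005734 × 4.456 × 36.19 = 0.92468
Maximum is JPY→PLN→GBP→JPY at 1.0210; arbitrage exists.

1.0210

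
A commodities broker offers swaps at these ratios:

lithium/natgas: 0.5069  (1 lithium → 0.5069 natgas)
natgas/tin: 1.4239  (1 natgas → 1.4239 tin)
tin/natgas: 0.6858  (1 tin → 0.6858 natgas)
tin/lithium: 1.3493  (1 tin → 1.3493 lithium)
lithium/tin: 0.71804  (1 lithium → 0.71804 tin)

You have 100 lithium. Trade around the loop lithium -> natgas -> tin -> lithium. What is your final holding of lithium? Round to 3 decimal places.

100 lithium × 0.5069 = 50.69 natgas
50.69 natgas × 1.4239 = 72.177491 tin
72.177491 tin × 1.3493 = 97.3890886063 lithium

97.389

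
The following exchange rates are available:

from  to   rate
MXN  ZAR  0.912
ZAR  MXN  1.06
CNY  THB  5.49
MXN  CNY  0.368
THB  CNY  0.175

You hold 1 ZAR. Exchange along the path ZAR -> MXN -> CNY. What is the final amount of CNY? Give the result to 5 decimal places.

1 ZAR × 1.06 = 1.06 MXN
1.06 MXN × 0.368 = 0.39008 CNY

0.39008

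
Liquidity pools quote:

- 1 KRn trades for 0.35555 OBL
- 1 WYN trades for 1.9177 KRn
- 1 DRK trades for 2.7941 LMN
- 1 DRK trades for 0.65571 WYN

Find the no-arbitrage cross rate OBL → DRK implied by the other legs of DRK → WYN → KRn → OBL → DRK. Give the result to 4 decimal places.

2.2367

Known legs of the cycle: 0.65571 × 1.9177 × 0.35555 = 0.44708814907185
For no arbitrage the full-cycle product must be 1, so the missing rate is 1 / 0.44708814907185 ≈ 2.236695.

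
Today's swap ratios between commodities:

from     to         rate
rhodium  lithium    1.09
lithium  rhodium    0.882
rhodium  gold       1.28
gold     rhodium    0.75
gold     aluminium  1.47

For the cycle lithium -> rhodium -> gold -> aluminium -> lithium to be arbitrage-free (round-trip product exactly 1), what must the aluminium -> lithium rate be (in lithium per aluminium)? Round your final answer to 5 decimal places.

0.60257

Known legs of the cycle: 0.882 × 1.28 × 1.47 = 1.6595712
For no arbitrage the full-cycle product must be 1, so the missing rate is 1 / 1.6595712 ≈ 0.6025653.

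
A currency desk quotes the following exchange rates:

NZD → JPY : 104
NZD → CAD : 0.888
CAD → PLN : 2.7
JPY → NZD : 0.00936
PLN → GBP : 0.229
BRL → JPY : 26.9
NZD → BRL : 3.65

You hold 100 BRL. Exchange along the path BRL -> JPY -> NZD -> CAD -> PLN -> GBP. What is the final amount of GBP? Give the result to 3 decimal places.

13.824

100 BRL × 26.9 = 2690 JPY
2690 JPY × 0.00936 = 25.1784 NZD
25.1784 NZD × 0.888 = 22.3584192 CAD
22.3584192 CAD × 2.7 = 60.36773184 PLN
60.36773184 PLN × 0.229 = 13.82421059136 GBP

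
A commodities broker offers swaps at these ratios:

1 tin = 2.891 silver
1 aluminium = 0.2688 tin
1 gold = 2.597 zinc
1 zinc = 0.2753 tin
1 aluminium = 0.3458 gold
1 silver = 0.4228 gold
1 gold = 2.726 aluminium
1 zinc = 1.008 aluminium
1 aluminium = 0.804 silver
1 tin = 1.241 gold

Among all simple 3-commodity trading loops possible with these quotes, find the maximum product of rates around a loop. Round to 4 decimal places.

0.9267

silver→gold→aluminium→silver: 0.4228 × 2.726 × 0.804 = 0.92665
tin→gold→aluminium→tin: 1.241 × 2.726 × 0.2688 = 0.90934
gold→zinc→aluminium→gold: 2.597 × 1.008 × 0.3458 = 0.90523
tin→gold→zinc→tin: 1.241 × 2.597 × 0.2753 = 0.88726
Maximum is silver→gold→aluminium→silver at 0.9267; no arbitrage — every cycle loses value.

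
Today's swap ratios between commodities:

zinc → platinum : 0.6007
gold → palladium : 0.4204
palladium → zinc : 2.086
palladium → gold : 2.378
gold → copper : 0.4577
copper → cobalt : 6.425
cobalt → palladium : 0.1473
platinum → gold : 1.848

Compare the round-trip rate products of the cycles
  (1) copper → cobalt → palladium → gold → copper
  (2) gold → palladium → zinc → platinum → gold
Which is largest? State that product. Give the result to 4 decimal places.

1.0301

(1) 6.425 × 0.1473 × 2.378 × 0.4577 = 1.03007
(2) 0.4204 × 2.086 × 0.6007 × 1.848 = 0.97350
Highest is cycle (1) at 1.0301 (>1, arbitrage).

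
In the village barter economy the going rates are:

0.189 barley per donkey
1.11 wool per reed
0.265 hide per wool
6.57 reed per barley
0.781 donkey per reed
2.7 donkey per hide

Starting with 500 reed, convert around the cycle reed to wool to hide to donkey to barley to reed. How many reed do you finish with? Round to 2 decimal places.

500 reed × 1.11 = 555 wool
555 wool × 0.265 = 147.075 hide
147.075 hide × 2.7 = 397.1025 donkey
397.1025 donkey × 0.189 = 75.0523725 barley
75.0523725 barley × 6.57 = 493.094087325 reed

493.09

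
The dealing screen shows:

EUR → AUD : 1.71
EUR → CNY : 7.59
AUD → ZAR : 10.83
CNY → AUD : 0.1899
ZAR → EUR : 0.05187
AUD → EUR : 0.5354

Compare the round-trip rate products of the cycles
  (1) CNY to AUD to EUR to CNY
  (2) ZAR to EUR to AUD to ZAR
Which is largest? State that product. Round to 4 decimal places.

0.9606

(1) 0.1899 × 0.5354 × 7.59 = 0.77169
(2) 0.05187 × 1.71 × 10.83 = 0.96060
Highest is cycle (2) at 0.9606 (≤1, no arbitrage).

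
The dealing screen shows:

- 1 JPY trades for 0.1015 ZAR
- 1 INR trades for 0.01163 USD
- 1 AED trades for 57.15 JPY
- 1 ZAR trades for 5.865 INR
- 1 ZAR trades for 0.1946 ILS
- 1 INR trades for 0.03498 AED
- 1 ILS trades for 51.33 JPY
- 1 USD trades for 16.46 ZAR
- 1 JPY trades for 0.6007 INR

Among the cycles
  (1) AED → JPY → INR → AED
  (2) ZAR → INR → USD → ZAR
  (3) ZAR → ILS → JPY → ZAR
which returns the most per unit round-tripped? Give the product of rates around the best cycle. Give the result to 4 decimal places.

1.2009

(1) 57.15 × 0.6007 × 0.03498 = 1.20086
(2) 5.865 × 0.01163 × 16.46 = 1.12274
(3) 0.1946 × 51.33 × 0.1015 = 1.01387
Highest is cycle (1) at 1.2009 (>1, arbitrage).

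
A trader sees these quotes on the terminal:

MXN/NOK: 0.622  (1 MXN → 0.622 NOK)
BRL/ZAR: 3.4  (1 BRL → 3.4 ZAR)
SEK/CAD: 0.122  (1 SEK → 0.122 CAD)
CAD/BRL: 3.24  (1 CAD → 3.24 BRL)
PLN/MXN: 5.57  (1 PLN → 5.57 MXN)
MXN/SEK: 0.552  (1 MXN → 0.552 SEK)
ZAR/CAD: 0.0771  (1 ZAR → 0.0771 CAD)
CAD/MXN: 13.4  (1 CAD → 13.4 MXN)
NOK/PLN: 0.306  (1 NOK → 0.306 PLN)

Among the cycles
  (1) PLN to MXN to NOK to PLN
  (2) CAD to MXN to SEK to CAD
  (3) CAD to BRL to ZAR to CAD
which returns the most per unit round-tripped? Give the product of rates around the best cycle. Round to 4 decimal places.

1.0601

(1) 5.57 × 0.622 × 0.306 = 1.06015
(2) 13.4 × 0.552 × 0.122 = 0.90241
(3) 3.24 × 3.4 × 0.0771 = 0.84933
Highest is cycle (1) at 1.0601 (>1, arbitrage).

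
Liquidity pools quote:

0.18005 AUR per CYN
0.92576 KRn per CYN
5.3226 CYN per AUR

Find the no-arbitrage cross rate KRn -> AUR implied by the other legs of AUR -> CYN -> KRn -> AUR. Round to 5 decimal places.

0.20294

Known legs of the cycle: 5.3226 × 0.92576 = 4.927450176
For no arbitrage the full-cycle product must be 1, so the missing rate is 1 / 4.927450176 ≈ 0.2029447.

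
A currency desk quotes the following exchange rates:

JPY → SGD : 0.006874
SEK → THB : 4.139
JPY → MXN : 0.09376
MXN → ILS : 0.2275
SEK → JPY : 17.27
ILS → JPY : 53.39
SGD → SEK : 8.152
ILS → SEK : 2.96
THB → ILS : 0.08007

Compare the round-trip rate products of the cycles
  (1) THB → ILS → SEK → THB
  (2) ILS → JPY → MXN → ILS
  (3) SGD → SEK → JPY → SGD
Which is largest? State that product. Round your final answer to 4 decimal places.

1.1388

(1) 0.08007 × 2.96 × 4.139 = 0.98097
(2) 53.39 × 0.09376 × 0.2275 = 1.13883
(3) 8.152 × 17.27 × 0.006874 = 0.96776
Highest is cycle (2) at 1.1388 (>1, arbitrage).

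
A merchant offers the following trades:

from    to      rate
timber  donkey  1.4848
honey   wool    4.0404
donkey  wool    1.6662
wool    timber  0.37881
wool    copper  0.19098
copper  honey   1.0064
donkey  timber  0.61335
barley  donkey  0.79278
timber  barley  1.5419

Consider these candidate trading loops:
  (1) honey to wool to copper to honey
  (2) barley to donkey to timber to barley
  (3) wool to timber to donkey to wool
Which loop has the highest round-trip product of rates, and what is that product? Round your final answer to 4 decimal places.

(1) 4.0404 × 0.19098 × 1.0064 = 0.77657
(2) 0.79278 × 0.61335 × 1.5419 = 0.74975
(3) 0.37881 × 1.4848 × 1.6662 = 0.93717
Highest is cycle (3) at 0.9372 (≤1, no arbitrage).

0.9372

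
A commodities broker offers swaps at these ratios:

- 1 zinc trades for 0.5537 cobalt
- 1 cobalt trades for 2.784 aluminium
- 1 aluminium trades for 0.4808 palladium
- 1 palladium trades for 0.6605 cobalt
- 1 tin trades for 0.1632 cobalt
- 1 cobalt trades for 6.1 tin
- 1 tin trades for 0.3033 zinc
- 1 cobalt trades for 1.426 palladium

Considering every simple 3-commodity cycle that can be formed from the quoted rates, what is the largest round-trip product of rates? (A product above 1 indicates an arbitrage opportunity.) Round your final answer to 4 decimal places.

zinc→cobalt→tin→zinc: 0.5537 × 6.1 × 0.3033 = 1.02442
palladium→cobalt→aluminium→palladium: 0.6605 × 2.784 × 0.4808 = 0.88411
Maximum is zinc→cobalt→tin→zinc at 1.0244; arbitrage exists.

1.0244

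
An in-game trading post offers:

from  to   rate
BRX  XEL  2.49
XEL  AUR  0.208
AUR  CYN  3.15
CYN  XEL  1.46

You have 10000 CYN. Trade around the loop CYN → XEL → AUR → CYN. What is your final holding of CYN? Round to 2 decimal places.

10000 CYN × 1.46 = 14600 XEL
14600 XEL × 0.208 = 3036.8 AUR
3036.8 AUR × 3.15 = 9565.92 CYN

9565.92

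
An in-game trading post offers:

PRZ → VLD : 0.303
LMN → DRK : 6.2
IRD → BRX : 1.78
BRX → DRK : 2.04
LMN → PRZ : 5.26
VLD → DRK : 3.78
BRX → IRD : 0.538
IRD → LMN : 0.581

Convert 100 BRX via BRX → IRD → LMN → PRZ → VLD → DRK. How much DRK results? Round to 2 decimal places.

100 BRX × 0.538 = 53.8 IRD
53.8 IRD × 0.581 = 31.2578 LMN
31.2578 LMN × 5.26 = 164.416028 PRZ
164.416028 PRZ × 0.303 = 49.818056484 VLD
49.818056484 VLD × 3.78 = 188.31225350952 DRK

188.31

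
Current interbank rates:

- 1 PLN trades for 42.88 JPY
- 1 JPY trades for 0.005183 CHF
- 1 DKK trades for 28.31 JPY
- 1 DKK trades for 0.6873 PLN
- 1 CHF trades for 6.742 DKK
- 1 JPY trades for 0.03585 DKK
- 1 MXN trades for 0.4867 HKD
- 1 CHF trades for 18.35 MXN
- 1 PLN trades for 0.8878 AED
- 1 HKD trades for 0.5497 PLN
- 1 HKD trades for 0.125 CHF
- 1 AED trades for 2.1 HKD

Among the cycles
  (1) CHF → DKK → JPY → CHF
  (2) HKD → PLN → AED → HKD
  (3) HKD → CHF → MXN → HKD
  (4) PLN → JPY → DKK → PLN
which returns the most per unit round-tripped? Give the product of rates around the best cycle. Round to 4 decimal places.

(1) 6.742 × 28.31 × 0.005183 = 0.98926
(2) 0.5497 × 0.8878 × 2.1 = 1.02485
(3) 0.125 × 18.35 × 0.4867 = 1.11637
(4) 42.88 × 0.03585 × 0.6873 = 1.05655
Highest is cycle (3) at 1.1164 (>1, arbitrage).

1.1164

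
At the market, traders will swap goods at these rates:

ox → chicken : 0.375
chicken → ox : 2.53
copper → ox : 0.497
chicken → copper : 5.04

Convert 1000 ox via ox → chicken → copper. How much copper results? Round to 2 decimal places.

1890.00

1000 ox × 0.375 = 375 chicken
375 chicken × 5.04 = 1890 copper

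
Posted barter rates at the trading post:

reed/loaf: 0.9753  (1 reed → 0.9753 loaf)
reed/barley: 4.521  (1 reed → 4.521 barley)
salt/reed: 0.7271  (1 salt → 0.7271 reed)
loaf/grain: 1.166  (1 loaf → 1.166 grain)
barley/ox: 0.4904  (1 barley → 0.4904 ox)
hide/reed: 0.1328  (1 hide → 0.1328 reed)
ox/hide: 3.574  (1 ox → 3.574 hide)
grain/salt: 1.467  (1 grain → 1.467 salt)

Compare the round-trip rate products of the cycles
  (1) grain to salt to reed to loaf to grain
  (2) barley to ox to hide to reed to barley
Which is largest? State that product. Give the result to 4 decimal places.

1.2130

(1) 1.467 × 0.7271 × 0.9753 × 1.166 = 1.21300
(2) 0.4904 × 3.574 × 0.1328 × 4.521 = 1.05230
Highest is cycle (1) at 1.2130 (>1, arbitrage).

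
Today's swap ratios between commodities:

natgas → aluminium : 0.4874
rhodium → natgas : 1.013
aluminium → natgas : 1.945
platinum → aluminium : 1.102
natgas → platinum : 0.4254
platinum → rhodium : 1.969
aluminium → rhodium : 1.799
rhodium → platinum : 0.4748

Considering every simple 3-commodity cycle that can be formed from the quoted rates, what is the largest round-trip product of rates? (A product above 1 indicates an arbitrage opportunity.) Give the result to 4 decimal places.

0.9413

platinum→aluminium→rhodium→platinum: 1.102 × 1.799 × 0.4748 = 0.94129
natgas→platinum→aluminium→natgas: 0.4254 × 1.102 × 1.945 = 0.91180
natgas→aluminium→rhodium→natgas: 0.4874 × 1.799 × 1.013 = 0.88823
natgas→platinum→rhodium→natgas: 0.4254 × 1.969 × 1.013 = 0.84850
Maximum is platinum→aluminium→rhodium→platinum at 0.9413; no arbitrage — every cycle loses value.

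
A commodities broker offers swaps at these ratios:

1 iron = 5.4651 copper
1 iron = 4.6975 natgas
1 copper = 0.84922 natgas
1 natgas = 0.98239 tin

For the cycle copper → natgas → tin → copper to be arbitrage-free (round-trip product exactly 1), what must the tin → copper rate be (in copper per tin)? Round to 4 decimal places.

Known legs of the cycle: 0.84922 × 0.98239 = 0.8342652358
For no arbitrage the full-cycle product must be 1, so the missing rate is 1 / 0.8342652358 ≈ 1.198660.

1.1987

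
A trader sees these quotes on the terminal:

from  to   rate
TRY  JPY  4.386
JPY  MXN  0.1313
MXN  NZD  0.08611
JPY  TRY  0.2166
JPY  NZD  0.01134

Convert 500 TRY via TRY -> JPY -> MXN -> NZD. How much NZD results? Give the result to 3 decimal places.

24.795

500 TRY × 4.386 = 2193 JPY
2193 JPY × 0.1313 = 287.9409 MXN
287.9409 MXN × 0.08611 = 24.794590899 NZD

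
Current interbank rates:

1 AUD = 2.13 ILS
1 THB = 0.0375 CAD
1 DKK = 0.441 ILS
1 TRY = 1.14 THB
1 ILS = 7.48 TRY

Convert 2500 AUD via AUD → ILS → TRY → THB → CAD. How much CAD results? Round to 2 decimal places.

2500 AUD × 2.13 = 5325 ILS
5325 ILS × 7.48 = 39831 TRY
39831 TRY × 1.14 = 45407.34 THB
45407.34 THB × 0.0375 = 1702.77525 CAD

1702.78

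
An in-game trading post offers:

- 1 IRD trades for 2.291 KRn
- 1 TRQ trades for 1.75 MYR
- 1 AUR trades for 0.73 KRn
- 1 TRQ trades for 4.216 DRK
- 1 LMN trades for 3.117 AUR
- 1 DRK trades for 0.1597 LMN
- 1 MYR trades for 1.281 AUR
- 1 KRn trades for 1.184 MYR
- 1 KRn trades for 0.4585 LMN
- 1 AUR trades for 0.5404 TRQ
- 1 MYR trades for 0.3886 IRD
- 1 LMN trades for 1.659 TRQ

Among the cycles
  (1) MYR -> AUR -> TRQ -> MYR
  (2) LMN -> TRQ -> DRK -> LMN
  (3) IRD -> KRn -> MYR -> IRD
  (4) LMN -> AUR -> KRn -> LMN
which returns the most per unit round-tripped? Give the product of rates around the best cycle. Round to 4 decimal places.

(1) 1.281 × 0.5404 × 1.75 = 1.21144
(2) 1.659 × 4.216 × 0.1597 = 1.11700
(3) 2.291 × 1.184 × 0.3886 = 1.05409
(4) 3.117 × 0.73 × 0.4585 = 1.04328
Highest is cycle (1) at 1.2114 (>1, arbitrage).

1.2114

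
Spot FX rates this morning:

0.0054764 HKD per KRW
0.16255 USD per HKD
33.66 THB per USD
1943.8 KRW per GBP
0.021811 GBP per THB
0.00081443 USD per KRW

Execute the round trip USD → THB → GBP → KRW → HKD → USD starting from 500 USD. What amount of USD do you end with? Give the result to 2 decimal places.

500 USD × 33.66 = 16830 THB
16830 THB × 0.021811 = 367.07913 GBP
367.07913 GBP × 1943.8 = 713528.412894 KRW
713528.412894 KRW × 0.0054764 = 3907.5670003727016 HKD
3907.5670003727016 HKD × 0.16255 = 635.17501591058264508 USD

635.18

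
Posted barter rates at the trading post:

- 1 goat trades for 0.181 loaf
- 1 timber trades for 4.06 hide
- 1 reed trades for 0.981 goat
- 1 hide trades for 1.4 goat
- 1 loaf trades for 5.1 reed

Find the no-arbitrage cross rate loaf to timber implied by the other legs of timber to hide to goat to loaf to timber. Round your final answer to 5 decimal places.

0.97200

Known legs of the cycle: 4.06 × 1.4 × 0.181 = 1.028804
For no arbitrage the full-cycle product must be 1, so the missing rate is 1 / 1.028804 ≈ 0.9720024.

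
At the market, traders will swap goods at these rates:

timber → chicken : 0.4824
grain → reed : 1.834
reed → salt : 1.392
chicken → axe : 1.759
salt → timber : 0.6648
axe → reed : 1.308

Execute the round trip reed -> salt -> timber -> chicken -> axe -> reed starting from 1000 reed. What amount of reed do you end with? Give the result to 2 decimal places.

1000 reed × 1.392 = 1392 salt
1392 salt × 0.6648 = 925.4016 timber
925.4016 timber × 0.4824 = 446.41373184 chicken
446.41373184 chicken × 1.759 = 785.24175430656 axe
785.24175430656 axe × 1.308 = 1027.09621463298048 reed

1027.10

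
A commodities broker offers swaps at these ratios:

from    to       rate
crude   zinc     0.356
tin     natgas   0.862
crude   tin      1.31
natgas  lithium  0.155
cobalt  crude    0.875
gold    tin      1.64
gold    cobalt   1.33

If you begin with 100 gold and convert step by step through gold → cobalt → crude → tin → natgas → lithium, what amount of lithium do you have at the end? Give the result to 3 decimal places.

20.369

100 gold × 1.33 = 133 cobalt
133 cobalt × 0.875 = 116.375 crude
116.375 crude × 1.31 = 152.45125 tin
152.45125 tin × 0.862 = 131.4129775 natgas
131.4129775 natgas × 0.155 = 20.3690115125 lithium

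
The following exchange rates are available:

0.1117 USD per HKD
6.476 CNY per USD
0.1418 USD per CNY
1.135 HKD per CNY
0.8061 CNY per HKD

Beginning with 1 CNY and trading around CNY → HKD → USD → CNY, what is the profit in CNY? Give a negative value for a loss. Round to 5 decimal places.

1 CNY × 1.135 = 1.135 HKD
1.135 HKD × 0.1117 = 0.1267795 USD
0.1267795 USD × 6.476 = 0.821024042 CNY
Net change: 0.821024042 − 1 = -0.178975958 CNY

-0.17898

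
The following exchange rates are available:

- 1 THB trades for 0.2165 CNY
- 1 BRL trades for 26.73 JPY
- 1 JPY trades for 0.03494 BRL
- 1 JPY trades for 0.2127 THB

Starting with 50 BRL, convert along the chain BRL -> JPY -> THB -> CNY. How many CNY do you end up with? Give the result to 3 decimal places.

61.545

50 BRL × 26.73 = 1336.5 JPY
1336.5 JPY × 0.2127 = 284.27355 THB
284.27355 THB × 0.2165 = 61.545223575 CNY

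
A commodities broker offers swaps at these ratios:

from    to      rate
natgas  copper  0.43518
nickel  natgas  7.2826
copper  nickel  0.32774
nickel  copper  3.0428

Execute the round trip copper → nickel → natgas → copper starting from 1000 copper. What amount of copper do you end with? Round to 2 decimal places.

1000 copper × 0.32774 = 327.74 nickel
327.74 nickel × 7.2826 = 2386.799324 natgas
2386.799324 natgas × 0.43518 = 1038.68732981832 copper

1038.69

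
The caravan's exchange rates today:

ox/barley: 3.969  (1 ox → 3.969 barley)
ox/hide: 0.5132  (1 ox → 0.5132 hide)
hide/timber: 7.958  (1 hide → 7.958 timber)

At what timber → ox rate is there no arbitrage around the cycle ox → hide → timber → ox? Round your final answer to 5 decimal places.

0.24486

Known legs of the cycle: 0.5132 × 7.958 = 4.0840456
For no arbitrage the full-cycle product must be 1, so the missing rate is 1 / 4.0840456 ≈ 0.2448552.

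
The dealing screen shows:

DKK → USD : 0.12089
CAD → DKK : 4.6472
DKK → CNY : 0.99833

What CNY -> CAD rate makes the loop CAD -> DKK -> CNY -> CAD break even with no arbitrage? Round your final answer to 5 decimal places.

Known legs of the cycle: 4.6472 × 0.99833 = 4.639439176
For no arbitrage the full-cycle product must be 1, so the missing rate is 1 / 4.639439176 ≈ 0.2155433.

0.21554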